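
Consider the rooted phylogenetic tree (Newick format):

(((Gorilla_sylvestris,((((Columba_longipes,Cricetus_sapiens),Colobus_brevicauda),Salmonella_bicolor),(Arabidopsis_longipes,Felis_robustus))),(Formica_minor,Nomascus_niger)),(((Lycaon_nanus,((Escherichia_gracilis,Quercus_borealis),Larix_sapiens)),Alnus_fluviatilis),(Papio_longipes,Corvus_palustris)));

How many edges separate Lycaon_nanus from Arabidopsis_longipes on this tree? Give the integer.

The MRCA of Lycaon_nanus and Arabidopsis_longipes is the root of the tree.
From Lycaon_nanus up to that node: 4 branches. From Arabidopsis_longipes up to the same node: 5 branches. Total: 4 + 5 = 9.

9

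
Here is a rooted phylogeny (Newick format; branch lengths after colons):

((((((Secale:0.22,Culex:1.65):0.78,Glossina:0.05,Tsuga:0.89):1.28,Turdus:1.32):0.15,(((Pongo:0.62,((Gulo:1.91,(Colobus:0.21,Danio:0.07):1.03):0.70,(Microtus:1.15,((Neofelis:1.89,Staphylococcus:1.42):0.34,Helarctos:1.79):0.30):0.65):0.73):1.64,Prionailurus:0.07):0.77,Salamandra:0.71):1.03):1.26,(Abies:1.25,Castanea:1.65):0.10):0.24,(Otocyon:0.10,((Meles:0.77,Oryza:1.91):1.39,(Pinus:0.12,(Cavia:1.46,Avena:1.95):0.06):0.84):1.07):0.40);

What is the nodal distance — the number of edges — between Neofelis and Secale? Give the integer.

The MRCA of Neofelis and Secale is the node subtending ((((Secale,Culex),Glossina,Tsuga),Turdus),(((Pongo,((Gulo,(Colobus,Danio)),(Microtus,((Neofelis,Staphylococcus),Helarctos)))),Prionailurus),Salamandra)).
From Neofelis up to that node: 8 branches. From Secale up to the same node: 4 branches. Total: 8 + 4 = 12.

12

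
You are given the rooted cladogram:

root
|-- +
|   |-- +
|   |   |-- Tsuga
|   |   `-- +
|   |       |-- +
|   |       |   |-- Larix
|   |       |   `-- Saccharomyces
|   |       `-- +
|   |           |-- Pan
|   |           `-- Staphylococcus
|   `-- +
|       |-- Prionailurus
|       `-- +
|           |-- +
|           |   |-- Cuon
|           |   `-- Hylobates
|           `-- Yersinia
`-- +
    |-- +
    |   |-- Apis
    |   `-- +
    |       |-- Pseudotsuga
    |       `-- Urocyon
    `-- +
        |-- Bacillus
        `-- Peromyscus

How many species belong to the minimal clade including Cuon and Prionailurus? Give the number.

4

The MRCA of Cuon and Prionailurus is the node subtending (Prionailurus,((Cuon,Hylobates),Yersinia)).
That clade contains 4 terminal taxa: Cuon, Hylobates, Prionailurus, Yersinia.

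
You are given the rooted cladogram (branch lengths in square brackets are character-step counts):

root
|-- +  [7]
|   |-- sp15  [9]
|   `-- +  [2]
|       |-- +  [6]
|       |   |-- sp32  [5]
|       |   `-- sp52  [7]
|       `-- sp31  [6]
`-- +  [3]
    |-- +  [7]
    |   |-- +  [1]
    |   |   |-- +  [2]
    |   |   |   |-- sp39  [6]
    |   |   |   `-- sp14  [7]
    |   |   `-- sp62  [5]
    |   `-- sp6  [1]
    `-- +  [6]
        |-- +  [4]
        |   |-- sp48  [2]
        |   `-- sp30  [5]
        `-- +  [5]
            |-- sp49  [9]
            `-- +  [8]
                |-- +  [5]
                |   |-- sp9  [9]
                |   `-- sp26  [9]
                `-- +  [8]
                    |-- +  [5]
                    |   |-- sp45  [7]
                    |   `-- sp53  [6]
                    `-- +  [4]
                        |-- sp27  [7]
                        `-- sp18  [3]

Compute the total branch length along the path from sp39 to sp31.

34

The path runs sp39 → … → MRCA → … → sp31; the MRCA is the root of the tree.
Branch lengths along that path: 6 + 2 + 1 + 7 + 3 + 7 + 2 + 6 = 34.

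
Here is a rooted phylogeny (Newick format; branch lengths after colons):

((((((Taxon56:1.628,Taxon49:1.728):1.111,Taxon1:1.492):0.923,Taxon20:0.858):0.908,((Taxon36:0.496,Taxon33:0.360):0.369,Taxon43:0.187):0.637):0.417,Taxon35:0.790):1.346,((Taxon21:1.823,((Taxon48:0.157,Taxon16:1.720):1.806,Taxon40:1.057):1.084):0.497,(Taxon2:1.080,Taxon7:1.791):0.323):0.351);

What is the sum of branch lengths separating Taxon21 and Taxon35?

4.807

The path runs Taxon21 → … → MRCA → … → Taxon35; the MRCA is the root of the tree.
Branch lengths along that path: 1.823 + 0.497 + 0.351 + 1.346 + 0.790 = 4.807.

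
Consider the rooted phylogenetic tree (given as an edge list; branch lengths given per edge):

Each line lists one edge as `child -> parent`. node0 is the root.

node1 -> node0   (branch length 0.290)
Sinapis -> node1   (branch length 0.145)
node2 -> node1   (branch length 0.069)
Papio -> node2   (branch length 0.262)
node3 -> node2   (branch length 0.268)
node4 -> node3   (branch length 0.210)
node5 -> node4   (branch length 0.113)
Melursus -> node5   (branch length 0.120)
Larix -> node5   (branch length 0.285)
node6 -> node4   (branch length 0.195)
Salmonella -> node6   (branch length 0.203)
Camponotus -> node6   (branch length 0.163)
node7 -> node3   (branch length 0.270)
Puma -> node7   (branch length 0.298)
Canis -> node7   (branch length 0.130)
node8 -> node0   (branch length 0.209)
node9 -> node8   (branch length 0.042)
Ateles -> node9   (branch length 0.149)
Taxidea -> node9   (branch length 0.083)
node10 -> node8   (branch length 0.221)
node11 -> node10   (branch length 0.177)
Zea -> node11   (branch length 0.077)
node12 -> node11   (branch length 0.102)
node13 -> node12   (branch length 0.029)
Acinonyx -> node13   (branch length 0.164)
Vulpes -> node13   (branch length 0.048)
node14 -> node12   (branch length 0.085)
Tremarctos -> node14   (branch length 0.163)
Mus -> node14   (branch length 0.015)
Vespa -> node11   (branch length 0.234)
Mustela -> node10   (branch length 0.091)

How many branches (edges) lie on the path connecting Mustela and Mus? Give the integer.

The MRCA of Mustela and Mus is the node subtending ((Zea,((Acinonyx,Vulpes),(Tremarctos,Mus)),Vespa),Mustela).
From Mustela up to that node: 1 branch. From Mus up to the same node: 4 branches. Total: 1 + 4 = 5.

5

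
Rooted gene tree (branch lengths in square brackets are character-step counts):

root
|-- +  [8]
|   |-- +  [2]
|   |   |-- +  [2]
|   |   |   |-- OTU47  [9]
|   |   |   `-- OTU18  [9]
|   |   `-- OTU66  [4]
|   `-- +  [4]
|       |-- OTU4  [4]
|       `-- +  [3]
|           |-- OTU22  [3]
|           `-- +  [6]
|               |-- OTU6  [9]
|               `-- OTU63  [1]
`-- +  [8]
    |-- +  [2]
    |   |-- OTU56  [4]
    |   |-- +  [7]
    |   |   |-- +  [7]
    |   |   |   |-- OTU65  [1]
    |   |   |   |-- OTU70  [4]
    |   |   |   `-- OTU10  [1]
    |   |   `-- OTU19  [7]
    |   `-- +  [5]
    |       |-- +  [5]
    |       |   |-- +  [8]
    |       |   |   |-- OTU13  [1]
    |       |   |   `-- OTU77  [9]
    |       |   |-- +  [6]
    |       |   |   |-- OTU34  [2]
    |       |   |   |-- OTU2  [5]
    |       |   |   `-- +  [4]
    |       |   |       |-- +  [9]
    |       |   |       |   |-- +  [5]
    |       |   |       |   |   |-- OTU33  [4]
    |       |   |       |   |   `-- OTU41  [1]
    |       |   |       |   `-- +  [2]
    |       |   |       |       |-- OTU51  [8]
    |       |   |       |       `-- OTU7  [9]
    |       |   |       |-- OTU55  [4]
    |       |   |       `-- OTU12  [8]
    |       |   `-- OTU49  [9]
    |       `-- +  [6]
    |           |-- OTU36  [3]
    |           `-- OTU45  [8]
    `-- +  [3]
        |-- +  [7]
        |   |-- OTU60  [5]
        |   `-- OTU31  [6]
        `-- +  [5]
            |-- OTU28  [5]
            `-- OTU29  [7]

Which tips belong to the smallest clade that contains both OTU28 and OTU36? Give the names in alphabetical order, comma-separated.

OTU10, OTU12, OTU13, OTU19, OTU2, OTU28, OTU29, OTU31, OTU33, OTU34, OTU36, OTU41, OTU45, OTU49, OTU51, OTU55, OTU56, OTU60, OTU65, OTU7, OTU70, OTU77

Tracing OTU28: it sits inside (OTU28,OTU29).
Tracing OTU36: it sits inside (OTU36,OTU45).
The smallest clade enclosing both is ((OTU56,((OTU65,OTU70,OTU10),OTU19),(((OTU13,OTU77),(OTU34,OTU2,(((OTU33,OTU41),(OTU51,OTU7)),OTU55,OTU12)),OTU49),(OTU36,OTU45))),((OTU60,OTU31),(OTU28,OTU29))); the answer is its 22 terminal taxa in alphabetical order.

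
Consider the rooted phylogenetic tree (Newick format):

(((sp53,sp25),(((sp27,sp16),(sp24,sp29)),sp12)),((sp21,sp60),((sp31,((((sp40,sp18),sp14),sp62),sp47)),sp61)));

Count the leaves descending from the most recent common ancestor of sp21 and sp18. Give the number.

9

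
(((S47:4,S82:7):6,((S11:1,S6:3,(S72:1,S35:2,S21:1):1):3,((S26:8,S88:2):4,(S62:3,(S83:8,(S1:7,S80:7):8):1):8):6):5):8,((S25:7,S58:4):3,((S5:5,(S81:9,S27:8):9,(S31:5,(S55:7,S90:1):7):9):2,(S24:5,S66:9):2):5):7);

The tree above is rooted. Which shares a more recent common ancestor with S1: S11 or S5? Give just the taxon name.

S11

The MRCA of S1 and S11 subtends ((S11,S6,(S72,S35,S21)),((S26,S88),(S62,(S83,(S1,S80))))) (11 taxa).
The MRCA of S1 and S5 is the root, subtending the entire tree (23 taxa).
The first is nested inside the second, so S1 shares a more recent common ancestor with S11.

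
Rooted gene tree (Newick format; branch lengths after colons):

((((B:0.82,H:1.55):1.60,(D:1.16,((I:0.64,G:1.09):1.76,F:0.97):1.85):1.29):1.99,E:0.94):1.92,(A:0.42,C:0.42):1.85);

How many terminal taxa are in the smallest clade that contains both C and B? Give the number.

9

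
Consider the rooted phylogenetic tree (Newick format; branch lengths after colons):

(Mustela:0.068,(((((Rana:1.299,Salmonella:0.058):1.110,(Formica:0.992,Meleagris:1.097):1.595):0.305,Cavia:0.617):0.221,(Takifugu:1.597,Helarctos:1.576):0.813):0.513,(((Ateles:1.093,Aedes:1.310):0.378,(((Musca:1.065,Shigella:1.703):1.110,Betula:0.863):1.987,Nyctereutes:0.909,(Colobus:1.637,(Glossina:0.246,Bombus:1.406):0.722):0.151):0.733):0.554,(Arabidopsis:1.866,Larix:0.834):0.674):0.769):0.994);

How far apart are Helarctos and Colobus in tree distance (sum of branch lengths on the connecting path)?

6.746

The path runs Helarctos → … → MRCA → … → Colobus; the MRCA is the node subtending (((((Rana,Salmonella),(Formica,Meleagris)),Cavia),(Takifugu,Helarctos)),(((Ateles,Aedes),(((Musca,Shigella),Betula),Nyctereutes,(Colobus,(Glossina,Bombus)))),(Arabidopsis,Larix))).
Branch lengths along that path: 1.576 + 0.813 + 0.513 + 0.769 + 0.554 + 0.733 + 0.151 + 1.637 = 6.746.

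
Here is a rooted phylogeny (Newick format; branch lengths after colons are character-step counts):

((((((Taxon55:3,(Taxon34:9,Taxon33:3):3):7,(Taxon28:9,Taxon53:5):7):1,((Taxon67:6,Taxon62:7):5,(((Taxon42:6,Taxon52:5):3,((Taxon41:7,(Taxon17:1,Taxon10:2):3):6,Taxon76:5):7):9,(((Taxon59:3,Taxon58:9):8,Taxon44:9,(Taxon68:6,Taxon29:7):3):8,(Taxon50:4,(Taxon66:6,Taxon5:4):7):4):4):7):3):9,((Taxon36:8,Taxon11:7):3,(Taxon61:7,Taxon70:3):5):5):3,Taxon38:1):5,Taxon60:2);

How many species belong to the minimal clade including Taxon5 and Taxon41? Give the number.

The MRCA of Taxon5 and Taxon41 is the node subtending (((Taxon42,Taxon52),((Taxon41,(Taxon17,Taxon10)),Taxon76)),(((Taxon59,Taxon58),Taxon44,(Taxon68,Taxon29)),(Taxon50,(Taxon66,Taxon5)))).
That clade contains 14 terminal taxa: Taxon10, Taxon17, Taxon29, Taxon41, Taxon42, Taxon44, Taxon5, Taxon50, Taxon52, Taxon58, Taxon59, Taxon66, Taxon68, Taxon76.

14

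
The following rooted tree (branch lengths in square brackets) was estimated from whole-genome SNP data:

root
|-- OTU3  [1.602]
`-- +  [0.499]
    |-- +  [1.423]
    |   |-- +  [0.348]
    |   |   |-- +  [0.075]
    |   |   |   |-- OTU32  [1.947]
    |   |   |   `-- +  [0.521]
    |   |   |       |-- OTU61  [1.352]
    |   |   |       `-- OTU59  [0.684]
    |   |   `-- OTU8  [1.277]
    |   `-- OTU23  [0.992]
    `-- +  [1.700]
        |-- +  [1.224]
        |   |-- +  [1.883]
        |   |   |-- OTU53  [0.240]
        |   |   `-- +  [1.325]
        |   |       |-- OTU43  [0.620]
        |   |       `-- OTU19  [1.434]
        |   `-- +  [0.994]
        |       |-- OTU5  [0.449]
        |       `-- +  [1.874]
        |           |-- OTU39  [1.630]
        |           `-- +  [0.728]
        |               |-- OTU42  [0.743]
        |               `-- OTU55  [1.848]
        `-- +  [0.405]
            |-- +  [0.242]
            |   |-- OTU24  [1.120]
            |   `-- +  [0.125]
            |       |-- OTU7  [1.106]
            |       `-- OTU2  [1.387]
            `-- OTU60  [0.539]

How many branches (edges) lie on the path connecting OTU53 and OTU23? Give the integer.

The MRCA of OTU53 and OTU23 is the node subtending ((((OTU32,(OTU61,OTU59)),OTU8),OTU23),(((OTU53,(OTU43,OTU19)),(OTU5,(OTU39,(OTU42,OTU55)))),((OTU24,(OTU7,OTU2)),OTU60))).
From OTU53 up to that node: 4 branches. From OTU23 up to the same node: 2 branches. Total: 4 + 2 = 6.

6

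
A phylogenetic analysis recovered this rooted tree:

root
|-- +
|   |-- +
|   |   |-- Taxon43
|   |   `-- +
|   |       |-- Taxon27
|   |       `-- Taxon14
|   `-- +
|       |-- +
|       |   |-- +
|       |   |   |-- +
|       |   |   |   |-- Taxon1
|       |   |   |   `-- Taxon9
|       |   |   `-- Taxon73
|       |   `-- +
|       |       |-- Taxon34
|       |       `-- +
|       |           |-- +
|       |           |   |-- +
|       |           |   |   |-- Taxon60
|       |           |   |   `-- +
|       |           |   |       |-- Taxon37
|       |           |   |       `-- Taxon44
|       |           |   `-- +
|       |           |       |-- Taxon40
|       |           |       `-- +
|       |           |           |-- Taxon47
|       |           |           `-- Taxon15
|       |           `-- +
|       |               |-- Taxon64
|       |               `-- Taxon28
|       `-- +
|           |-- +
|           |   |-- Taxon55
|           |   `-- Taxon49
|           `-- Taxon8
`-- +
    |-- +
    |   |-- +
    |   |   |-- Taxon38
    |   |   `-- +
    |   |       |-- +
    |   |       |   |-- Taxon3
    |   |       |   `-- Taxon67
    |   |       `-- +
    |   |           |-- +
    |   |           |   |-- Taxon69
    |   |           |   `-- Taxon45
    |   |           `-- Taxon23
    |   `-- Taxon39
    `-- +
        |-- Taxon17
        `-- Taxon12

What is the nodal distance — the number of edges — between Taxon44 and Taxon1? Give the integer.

The MRCA of Taxon44 and Taxon1 is the node subtending (((Taxon1,Taxon9),Taxon73),(Taxon34,(((Taxon60,(Taxon37,Taxon44)),(Taxon40,(Taxon47,Taxon15))),(Taxon64,Taxon28)))).
From Taxon44 up to that node: 6 branches. From Taxon1 up to the same node: 3 branches. Total: 6 + 3 = 9.

9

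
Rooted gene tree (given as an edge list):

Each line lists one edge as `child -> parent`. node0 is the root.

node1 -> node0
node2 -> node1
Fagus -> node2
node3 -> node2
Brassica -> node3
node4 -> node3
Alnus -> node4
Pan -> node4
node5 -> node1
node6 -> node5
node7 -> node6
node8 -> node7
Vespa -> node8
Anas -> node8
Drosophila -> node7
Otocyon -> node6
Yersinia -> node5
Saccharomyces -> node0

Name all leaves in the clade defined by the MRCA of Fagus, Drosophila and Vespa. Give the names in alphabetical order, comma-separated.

Tracing Fagus: it sits inside (Fagus,(Brassica,(Alnus,Pan))).
Tracing Drosophila: it sits inside ((Vespa,Anas),Drosophila).
Tracing Vespa: it sits inside (Vespa,Anas).
The smallest clade enclosing all 3 is ((Fagus,(Brassica,(Alnus,Pan))),((((Vespa,Anas),Drosophila),Otocyon),Yersinia)); the answer is its 9 terminal taxa in alphabetical order.

Alnus, Anas, Brassica, Drosophila, Fagus, Otocyon, Pan, Vespa, Yersinia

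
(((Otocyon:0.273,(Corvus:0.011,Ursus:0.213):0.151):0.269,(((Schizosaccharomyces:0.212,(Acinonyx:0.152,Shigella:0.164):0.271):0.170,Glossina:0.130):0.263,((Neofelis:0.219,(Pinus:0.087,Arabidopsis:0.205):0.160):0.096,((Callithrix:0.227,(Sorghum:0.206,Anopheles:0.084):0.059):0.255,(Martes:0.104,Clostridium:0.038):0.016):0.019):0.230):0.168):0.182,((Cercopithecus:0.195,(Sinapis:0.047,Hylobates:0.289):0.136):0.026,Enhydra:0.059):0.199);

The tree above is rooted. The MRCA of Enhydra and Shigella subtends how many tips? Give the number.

The MRCA of Enhydra and Shigella is the root, so the clade is the entire tree.
That clade contains 19 terminal taxa: Acinonyx, Anopheles, Arabidopsis, Callithrix, Cercopithecus, Clostridium, Corvus, Enhydra, Glossina, Hylobates, Martes, Neofelis, Otocyon, Pinus, Schizosaccharomyces, Shigella, Sinapis, Sorghum, Ursus.

19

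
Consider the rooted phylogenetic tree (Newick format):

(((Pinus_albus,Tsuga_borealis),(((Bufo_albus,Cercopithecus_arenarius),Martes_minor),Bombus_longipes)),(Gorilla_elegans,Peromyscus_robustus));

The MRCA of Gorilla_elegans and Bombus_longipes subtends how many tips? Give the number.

8

The MRCA of Gorilla_elegans and Bombus_longipes is the root, so the clade is the entire tree.
That clade contains 8 terminal taxa: Bombus_longipes, Bufo_albus, Cercopithecus_arenarius, Gorilla_elegans, Martes_minor, Peromyscus_robustus, Pinus_albus, Tsuga_borealis.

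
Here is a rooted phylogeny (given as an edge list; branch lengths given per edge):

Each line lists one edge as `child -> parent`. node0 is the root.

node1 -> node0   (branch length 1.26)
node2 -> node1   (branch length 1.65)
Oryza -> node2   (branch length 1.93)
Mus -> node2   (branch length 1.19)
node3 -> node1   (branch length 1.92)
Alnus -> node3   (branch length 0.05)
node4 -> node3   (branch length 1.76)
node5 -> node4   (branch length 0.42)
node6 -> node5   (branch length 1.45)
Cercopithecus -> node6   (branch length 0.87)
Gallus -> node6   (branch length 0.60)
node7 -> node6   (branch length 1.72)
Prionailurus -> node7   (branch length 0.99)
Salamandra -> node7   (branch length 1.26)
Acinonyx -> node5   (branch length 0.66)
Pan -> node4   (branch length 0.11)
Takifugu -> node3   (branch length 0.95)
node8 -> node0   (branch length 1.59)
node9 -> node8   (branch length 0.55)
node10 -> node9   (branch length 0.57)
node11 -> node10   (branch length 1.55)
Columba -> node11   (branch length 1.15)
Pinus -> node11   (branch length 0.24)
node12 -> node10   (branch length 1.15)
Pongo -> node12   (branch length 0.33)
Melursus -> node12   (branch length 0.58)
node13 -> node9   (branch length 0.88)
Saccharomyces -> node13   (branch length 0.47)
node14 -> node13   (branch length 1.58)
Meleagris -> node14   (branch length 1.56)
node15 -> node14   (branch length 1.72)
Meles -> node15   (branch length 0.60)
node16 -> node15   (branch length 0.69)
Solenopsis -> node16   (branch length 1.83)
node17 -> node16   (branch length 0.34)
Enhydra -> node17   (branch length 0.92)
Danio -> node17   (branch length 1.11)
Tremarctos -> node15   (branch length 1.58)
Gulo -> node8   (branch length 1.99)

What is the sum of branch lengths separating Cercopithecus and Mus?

The path runs Cercopithecus → … → MRCA → … → Mus; the MRCA is the node subtending ((Oryza,Mus),(Alnus,(((Cercopithecus,Gallus,(Prionailurus,Salamandra)),Acinonyx),Pan),Takifugu)).
Branch lengths along that path: 0.87 + 1.45 + 0.42 + 1.76 + 1.92 + 1.65 + 1.19 = 9.26.

9.26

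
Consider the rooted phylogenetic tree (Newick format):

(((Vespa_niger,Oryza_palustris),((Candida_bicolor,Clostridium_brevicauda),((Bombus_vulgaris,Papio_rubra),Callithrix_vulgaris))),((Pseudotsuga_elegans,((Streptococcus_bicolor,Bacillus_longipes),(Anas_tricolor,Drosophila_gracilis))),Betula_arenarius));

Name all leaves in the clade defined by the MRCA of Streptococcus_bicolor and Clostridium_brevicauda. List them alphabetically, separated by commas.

Tracing Streptococcus_bicolor: it sits inside (Streptococcus_bicolor,Bacillus_longipes).
Tracing Clostridium_brevicauda: it sits inside (Candida_bicolor,Clostridium_brevicauda).
The smallest clade enclosing both is the whole tree (their MRCA is the root), so the answer is all 13 tips in alphabetical order.

Anas_tricolor, Bacillus_longipes, Betula_arenarius, Bombus_vulgaris, Callithrix_vulgaris, Candida_bicolor, Clostridium_brevicauda, Drosophila_gracilis, Oryza_palustris, Papio_rubra, Pseudotsuga_elegans, Streptococcus_bicolor, Vespa_niger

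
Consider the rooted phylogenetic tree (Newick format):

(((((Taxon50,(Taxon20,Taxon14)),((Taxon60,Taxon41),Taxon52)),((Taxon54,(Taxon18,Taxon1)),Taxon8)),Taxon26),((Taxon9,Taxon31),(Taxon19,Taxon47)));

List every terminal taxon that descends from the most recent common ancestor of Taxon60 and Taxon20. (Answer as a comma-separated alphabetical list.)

Taxon14, Taxon20, Taxon41, Taxon50, Taxon52, Taxon60

Tracing Taxon60: it sits inside (Taxon60,Taxon41).
Tracing Taxon20: it sits inside (Taxon20,Taxon14).
The smallest clade enclosing both is ((Taxon50,(Taxon20,Taxon14)),((Taxon60,Taxon41),Taxon52)); the answer is its 6 terminal taxa in alphabetical order.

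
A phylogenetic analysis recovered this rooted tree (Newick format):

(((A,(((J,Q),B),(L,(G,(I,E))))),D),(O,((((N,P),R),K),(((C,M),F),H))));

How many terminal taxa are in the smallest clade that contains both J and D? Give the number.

9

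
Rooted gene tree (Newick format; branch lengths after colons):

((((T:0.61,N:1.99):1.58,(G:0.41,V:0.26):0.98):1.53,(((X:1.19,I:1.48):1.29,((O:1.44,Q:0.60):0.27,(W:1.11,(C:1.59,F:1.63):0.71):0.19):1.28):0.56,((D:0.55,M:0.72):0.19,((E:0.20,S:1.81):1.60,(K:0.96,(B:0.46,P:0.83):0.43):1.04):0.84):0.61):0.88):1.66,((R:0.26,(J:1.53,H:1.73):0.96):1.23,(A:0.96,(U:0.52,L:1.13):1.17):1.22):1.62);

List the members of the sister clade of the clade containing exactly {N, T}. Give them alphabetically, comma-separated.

The clade containing exactly {N, T} attaches to the tree at the node subtending ((T,N),(G,V)).
The other lineage descending from that same node — the sister group — is (G,V); its 2 tips in alphabetical order are the answer.

G, V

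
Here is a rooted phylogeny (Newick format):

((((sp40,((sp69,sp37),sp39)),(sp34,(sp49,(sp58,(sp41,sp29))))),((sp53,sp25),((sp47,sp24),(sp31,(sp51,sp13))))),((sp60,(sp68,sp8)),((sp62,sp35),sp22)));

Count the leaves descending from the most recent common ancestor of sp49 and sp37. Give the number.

The MRCA of sp49 and sp37 is the node subtending ((sp40,((sp69,sp37),sp39)),(sp34,(sp49,(sp58,(sp41,sp29))))).
That clade contains 9 terminal taxa: sp29, sp34, sp37, sp39, sp40, sp41, sp49, sp58, sp69.

9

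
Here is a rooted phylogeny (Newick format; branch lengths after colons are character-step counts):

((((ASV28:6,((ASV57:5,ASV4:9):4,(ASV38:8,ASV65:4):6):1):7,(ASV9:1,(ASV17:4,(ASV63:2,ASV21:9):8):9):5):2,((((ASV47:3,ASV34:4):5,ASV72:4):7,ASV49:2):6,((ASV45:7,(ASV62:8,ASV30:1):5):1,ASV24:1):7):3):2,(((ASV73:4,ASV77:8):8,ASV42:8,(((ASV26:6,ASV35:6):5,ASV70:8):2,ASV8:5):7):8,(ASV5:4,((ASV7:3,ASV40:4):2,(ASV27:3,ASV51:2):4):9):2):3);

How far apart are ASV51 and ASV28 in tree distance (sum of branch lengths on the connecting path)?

37

The path runs ASV51 → … → MRCA → … → ASV28; the MRCA is the root of the tree.
Branch lengths along that path: 2 + 4 + 9 + 2 + 3 + 2 + 2 + 7 + 6 = 37.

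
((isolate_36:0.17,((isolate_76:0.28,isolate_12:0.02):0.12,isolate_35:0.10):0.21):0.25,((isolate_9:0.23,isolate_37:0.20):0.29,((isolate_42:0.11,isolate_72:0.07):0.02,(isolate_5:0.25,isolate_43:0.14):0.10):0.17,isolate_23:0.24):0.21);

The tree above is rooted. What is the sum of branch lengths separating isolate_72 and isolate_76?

The path runs isolate_72 → … → MRCA → … → isolate_76; the MRCA is the root of the tree.
Branch lengths along that path: 0.07 + 0.02 + 0.17 + 0.21 + 0.25 + 0.21 + 0.12 + 0.28 = 1.33.

1.33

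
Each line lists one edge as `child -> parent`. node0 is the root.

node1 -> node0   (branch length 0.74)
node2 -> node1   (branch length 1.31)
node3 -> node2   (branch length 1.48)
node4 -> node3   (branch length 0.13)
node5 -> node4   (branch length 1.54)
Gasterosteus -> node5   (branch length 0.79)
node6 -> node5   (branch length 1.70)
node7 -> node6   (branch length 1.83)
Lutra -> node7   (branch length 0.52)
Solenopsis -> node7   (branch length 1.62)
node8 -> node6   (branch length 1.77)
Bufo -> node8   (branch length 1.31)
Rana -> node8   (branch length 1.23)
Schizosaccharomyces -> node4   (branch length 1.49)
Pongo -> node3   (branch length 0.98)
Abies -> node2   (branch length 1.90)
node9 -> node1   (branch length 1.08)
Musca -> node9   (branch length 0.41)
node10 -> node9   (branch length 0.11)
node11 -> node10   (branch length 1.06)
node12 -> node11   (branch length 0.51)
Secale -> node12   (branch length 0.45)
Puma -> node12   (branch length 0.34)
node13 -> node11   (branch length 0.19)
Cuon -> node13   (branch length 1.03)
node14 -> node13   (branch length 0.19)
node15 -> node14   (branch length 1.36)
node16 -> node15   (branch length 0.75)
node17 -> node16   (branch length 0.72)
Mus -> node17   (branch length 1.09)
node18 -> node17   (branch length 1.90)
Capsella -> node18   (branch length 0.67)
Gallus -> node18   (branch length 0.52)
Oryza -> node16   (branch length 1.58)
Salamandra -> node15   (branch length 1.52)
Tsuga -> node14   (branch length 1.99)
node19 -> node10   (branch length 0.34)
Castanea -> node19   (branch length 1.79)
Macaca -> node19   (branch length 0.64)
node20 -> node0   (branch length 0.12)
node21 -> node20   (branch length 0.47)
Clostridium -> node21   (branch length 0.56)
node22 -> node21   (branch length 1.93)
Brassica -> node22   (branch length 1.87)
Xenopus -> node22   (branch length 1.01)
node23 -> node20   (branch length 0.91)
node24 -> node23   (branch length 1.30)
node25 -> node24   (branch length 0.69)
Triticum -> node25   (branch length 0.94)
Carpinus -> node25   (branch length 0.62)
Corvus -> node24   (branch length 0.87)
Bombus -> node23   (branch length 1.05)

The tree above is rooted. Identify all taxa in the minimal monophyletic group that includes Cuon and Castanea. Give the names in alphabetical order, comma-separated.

Tracing Cuon: it sits inside (Cuon,((((Mus,(Capsella,Gallus)),Oryza),Salamandra),Tsuga)).
Tracing Castanea: it sits inside (Castanea,Macaca).
The smallest clade enclosing both is (((Secale,Puma),(Cuon,((((Mus,(Capsella,Gallus)),Oryza),Salamandra),Tsuga))),(Castanea,Macaca)); the answer is its 11 terminal taxa in alphabetical order.

Capsella, Castanea, Cuon, Gallus, Macaca, Mus, Oryza, Puma, Salamandra, Secale, Tsuga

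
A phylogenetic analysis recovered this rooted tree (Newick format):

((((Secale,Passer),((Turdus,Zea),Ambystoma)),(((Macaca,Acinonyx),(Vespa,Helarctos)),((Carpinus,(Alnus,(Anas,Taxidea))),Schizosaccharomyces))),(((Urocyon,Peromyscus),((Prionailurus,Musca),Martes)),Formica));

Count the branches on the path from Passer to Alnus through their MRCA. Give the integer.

8

The MRCA of Passer and Alnus is the node subtending (((Secale,Passer),((Turdus,Zea),Ambystoma)),(((Macaca,Acinonyx),(Vespa,Helarctos)),((Carpinus,(Alnus,(Anas,Taxidea))),Schizosaccharomyces))).
From Passer up to that node: 3 branches. From Alnus up to the same node: 5 branches. Total: 3 + 5 = 8.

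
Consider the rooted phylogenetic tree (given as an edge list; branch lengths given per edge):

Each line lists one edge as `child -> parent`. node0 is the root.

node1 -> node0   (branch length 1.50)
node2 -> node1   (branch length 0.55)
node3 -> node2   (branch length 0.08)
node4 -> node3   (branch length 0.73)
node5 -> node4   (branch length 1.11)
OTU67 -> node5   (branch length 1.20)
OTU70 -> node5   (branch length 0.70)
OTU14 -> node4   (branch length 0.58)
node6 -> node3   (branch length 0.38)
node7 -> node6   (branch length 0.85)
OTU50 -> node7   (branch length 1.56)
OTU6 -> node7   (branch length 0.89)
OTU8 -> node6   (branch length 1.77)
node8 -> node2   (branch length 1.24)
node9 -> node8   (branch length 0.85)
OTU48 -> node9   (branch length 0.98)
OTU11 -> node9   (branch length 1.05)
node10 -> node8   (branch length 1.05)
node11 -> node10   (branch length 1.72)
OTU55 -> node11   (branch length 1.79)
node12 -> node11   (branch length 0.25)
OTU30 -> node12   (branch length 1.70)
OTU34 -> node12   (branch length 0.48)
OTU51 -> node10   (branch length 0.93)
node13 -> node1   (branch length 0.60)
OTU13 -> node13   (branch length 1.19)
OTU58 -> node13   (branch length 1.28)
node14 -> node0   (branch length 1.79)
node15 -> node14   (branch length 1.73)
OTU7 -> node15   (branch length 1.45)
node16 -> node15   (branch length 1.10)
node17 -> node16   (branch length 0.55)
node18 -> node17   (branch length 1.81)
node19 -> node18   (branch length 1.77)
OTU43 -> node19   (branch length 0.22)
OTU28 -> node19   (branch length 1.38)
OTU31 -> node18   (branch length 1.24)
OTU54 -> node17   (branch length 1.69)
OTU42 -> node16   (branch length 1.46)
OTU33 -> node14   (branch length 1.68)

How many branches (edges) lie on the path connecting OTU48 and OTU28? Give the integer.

12

The MRCA of OTU48 and OTU28 is the root of the tree.
From OTU48 up to that node: 5 branches. From OTU28 up to the same node: 7 branches. Total: 5 + 7 = 12.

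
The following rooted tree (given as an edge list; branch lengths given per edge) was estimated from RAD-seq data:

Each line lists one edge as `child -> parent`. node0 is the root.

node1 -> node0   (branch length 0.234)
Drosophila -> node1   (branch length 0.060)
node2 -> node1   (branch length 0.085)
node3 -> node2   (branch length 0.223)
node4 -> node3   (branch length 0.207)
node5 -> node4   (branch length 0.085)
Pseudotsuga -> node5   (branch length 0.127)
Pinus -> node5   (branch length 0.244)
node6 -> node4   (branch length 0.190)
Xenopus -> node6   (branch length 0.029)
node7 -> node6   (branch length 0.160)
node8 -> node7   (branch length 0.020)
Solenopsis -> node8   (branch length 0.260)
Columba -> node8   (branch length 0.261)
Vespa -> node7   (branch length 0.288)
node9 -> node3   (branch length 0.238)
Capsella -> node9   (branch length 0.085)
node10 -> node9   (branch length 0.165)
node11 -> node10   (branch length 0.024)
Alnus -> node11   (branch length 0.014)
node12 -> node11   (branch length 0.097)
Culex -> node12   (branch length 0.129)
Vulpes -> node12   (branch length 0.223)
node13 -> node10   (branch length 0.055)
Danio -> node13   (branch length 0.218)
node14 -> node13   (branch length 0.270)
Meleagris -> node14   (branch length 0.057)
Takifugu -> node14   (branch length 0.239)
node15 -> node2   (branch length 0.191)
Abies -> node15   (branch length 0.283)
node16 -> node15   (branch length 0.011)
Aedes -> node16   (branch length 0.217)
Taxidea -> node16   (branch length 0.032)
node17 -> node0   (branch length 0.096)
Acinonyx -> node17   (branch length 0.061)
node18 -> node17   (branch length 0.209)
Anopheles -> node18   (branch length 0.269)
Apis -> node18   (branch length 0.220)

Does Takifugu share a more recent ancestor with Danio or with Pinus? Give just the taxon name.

The MRCA of Takifugu and Danio subtends (Danio,(Meleagris,Takifugu)) (3 taxa).
The MRCA of Takifugu and Pinus subtends (((Pseudotsuga,Pinus),(Xenopus,((Solenopsis,Columba),Vespa))),(Capsella,((Alnus,(Culex,Vulpes)),(Danio,(Meleagris,Takifugu))))) (13 taxa).
The first is nested inside the second, so Takifugu shares a more recent common ancestor with Danio.

Danio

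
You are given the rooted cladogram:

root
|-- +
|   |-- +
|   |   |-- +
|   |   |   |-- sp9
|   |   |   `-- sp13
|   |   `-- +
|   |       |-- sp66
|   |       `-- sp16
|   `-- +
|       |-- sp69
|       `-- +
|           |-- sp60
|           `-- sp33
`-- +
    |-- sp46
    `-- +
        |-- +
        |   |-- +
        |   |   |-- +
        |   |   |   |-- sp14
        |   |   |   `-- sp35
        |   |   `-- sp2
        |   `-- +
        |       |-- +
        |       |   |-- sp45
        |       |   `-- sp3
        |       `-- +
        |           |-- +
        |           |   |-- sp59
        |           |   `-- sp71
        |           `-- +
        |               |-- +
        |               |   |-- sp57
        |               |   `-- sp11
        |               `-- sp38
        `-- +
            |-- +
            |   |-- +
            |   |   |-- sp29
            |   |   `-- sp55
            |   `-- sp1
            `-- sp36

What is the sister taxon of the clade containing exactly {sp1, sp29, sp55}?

sp36

The clade containing exactly {sp1, sp29, sp55} attaches to the tree at the node subtending (((sp29,sp55),sp1),sp36).
The other lineage descending from that same node — the sister group — is the single tip sp36.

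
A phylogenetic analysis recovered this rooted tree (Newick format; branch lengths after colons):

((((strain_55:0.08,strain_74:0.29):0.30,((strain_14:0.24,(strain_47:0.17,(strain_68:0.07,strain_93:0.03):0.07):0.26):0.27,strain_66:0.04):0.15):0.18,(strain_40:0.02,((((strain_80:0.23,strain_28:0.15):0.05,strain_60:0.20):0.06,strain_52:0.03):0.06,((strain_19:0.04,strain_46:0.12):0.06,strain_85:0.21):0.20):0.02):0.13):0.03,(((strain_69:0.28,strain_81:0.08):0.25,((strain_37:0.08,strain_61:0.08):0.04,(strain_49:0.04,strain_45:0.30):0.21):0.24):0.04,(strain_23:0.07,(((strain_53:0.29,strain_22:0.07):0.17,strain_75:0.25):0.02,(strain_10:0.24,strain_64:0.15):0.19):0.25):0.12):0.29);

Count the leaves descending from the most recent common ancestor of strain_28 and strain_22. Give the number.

The MRCA of strain_28 and strain_22 is the root, so the clade is the entire tree.
That clade contains 27 terminal taxa: strain_10, strain_14, strain_19, strain_22, strain_23, strain_28, strain_37, strain_40, strain_45, strain_46, strain_47, strain_49, strain_52, strain_53, strain_55, strain_60, strain_61, strain_64, strain_66, strain_68, strain_69, strain_74, strain_75, strain_80, strain_81, strain_85, strain_93.

27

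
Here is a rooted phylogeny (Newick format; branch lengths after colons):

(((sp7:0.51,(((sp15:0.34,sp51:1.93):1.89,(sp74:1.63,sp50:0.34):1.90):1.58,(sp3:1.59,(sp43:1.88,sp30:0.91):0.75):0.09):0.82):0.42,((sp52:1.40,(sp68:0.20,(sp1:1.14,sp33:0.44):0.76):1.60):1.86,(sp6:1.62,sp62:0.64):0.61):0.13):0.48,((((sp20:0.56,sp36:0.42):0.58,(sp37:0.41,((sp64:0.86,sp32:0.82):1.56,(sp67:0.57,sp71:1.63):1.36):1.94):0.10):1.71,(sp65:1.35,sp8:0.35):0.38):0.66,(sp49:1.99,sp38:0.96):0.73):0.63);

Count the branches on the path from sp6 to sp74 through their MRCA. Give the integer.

The MRCA of sp6 and sp74 is the node subtending ((sp7,(((sp15,sp51),(sp74,sp50)),(sp3,(sp43,sp30)))),((sp52,(sp68,(sp1,sp33))),(sp6,sp62))).
From sp6 up to that node: 3 branches. From sp74 up to the same node: 5 branches. Total: 3 + 5 = 8.

8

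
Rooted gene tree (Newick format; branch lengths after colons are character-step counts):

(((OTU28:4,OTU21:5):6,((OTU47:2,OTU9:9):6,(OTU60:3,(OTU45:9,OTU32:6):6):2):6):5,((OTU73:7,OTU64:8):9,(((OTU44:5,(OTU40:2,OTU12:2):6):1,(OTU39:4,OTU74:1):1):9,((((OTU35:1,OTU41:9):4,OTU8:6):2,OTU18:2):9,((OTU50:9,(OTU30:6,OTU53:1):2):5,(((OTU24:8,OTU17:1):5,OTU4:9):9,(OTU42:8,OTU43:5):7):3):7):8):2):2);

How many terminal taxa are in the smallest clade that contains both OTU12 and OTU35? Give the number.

17

The MRCA of OTU12 and OTU35 is the node subtending (((OTU44,(OTU40,OTU12)),(OTU39,OTU74)),((((OTU35,OTU41),OTU8),OTU18),((OTU50,(OTU30,OTU53)),(((OTU24,OTU17),OTU4),(OTU42,OTU43))))).
That clade contains 17 terminal taxa: OTU12, OTU17, OTU18, OTU24, OTU30, OTU35, OTU39, OTU4, OTU40, OTU41, OTU42, OTU43, OTU44, OTU50, OTU53, OTU74, OTU8.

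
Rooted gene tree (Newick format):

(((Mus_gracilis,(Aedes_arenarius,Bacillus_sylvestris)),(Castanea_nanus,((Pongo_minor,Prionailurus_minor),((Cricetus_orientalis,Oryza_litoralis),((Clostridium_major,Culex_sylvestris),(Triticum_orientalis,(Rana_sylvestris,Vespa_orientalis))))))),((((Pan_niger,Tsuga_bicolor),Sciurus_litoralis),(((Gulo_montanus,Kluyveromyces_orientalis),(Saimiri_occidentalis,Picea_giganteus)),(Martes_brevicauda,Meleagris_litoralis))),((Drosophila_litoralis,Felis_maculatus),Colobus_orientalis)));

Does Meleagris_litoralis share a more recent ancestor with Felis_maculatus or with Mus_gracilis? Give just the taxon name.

Felis_maculatus

The MRCA of Meleagris_litoralis and Felis_maculatus subtends ((((Pan_niger,Tsuga_bicolor),Sciurus_litoralis),(((Gulo_montanus,Kluyveromyces_orientalis),(Saimiri_occidentalis,Picea_giganteus)),(Martes_brevicauda,Meleagris_litoralis))),((Drosophila_litoralis,Felis_maculatus),Colobus_orientalis)) (12 taxa).
The MRCA of Meleagris_litoralis and Mus_gracilis is the root, subtending the entire tree (25 taxa).
The first is nested inside the second, so Meleagris_litoralis shares a more recent common ancestor with Felis_maculatus.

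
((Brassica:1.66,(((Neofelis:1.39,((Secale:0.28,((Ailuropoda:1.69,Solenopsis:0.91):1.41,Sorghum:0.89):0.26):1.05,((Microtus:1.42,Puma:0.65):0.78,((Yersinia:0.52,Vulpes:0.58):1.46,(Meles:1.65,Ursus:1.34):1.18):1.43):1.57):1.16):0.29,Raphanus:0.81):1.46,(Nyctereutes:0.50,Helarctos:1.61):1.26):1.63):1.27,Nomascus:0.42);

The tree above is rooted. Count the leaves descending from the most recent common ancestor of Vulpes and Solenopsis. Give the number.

10

The MRCA of Vulpes and Solenopsis is the node subtending ((Secale,((Ailuropoda,Solenopsis),Sorghum)),((Microtus,Puma),((Yersinia,Vulpes),(Meles,Ursus)))).
That clade contains 10 terminal taxa: Ailuropoda, Meles, Microtus, Puma, Secale, Solenopsis, Sorghum, Ursus, Vulpes, Yersinia.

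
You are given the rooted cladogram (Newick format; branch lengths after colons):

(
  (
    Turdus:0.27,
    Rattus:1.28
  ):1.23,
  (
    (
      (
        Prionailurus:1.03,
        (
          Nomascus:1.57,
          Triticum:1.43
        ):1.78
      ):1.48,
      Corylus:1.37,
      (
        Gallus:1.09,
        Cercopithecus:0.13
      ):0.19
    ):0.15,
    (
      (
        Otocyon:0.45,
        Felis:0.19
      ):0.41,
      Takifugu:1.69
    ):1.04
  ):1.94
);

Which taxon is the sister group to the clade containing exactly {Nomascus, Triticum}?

The clade containing exactly {Nomascus, Triticum} attaches to the tree at the node subtending (Prionailurus,(Nomascus,Triticum)).
The other lineage descending from that same node — the sister group — is the single tip Prionailurus.

Prionailurus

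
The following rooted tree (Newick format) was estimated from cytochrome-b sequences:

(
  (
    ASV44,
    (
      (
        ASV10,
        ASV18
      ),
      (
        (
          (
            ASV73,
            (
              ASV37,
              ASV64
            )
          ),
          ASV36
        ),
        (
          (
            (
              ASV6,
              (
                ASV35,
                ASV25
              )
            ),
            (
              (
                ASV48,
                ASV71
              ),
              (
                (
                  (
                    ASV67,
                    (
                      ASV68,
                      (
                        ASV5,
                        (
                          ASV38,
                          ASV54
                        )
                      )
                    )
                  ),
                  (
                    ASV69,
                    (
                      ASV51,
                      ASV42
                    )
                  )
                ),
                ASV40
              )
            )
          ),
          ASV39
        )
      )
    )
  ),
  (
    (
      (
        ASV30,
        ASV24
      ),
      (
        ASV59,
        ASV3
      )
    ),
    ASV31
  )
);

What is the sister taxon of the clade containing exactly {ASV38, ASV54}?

The clade containing exactly {ASV38, ASV54} attaches to the tree at the node subtending (ASV5,(ASV38,ASV54)).
The other lineage descending from that same node — the sister group — is the single tip ASV5.

ASV5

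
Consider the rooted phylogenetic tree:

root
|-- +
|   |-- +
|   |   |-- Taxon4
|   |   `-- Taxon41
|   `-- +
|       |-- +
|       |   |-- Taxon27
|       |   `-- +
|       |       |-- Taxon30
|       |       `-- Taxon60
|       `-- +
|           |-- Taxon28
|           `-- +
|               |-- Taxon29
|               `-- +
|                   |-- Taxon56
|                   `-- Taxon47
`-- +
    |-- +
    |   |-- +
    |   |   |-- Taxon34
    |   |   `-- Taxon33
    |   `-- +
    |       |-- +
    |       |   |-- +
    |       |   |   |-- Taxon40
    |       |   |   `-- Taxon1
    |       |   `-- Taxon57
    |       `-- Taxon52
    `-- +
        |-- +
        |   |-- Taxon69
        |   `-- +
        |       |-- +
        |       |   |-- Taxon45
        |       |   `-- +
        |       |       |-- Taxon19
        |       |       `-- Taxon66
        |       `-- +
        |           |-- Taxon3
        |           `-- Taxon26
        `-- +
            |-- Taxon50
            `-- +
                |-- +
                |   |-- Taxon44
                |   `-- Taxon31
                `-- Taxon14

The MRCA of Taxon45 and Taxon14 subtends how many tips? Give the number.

10

The MRCA of Taxon45 and Taxon14 is the node subtending ((Taxon69,((Taxon45,(Taxon19,Taxon66)),(Taxon3,Taxon26))),(Taxon50,((Taxon44,Taxon31),Taxon14))).
That clade contains 10 terminal taxa: Taxon14, Taxon19, Taxon26, Taxon3, Taxon31, Taxon44, Taxon45, Taxon50, Taxon66, Taxon69.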